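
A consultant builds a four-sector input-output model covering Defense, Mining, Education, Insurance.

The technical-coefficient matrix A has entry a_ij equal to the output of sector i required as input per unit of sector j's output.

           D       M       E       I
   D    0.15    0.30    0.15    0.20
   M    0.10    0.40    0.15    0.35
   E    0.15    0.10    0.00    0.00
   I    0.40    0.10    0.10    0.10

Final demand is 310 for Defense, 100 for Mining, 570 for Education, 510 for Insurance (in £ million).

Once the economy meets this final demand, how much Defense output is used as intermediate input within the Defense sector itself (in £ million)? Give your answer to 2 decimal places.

I − A =
  [   0.85    -0.30    -0.15    -0.20]
  [  -0.10     0.60    -0.15    -0.35]
  [  -0.15    -0.10     1.00     0.00]
  [  -0.40    -0.10    -0.10     0.90]
Compute the cofactors C_ij = (−1)^(i+j)·(3×3 minor ij) of I−A; the adjugate is their transpose:
adj(I−A) = Cᵀ =
  [ 0.488000   0.305500   0.141750   0.227250]
  [ 0.255500   0.661750   0.169000   0.314125]
  [ 0.098750   0.112000   0.310250   0.065500]
  [ 0.256250   0.221750   0.116250   0.445500]
det(I−A) = Σ_j (I−A)_1j·C_1j = (0.85)(0.488000) + (-0.30)(0.255500) + (-0.15)(0.098750) + (-0.20)(0.256250) = 0.2720875
(I − A)⁻¹ = adj(I−A) / det(I−A) ≈
  [   1.7935     1.1228     0.5210     0.8352]
  [   0.9390     2.4321     0.6211     1.1545]
  [   0.3629     0.4116     1.1403     0.2407]
  [   0.9418     0.8150     0.4273     1.6373]
First solve x = (I − A)⁻¹ d = adj(I−A)·d / det(I−A); in particular x_D = (0.488000·310 + 0.305500·100 + 0.141750·570 + 0.227250·510) / 0.2720875 = 378.525 / 0.2720875 ≈ 1391.1885.
Intermediate flow from D to D: z_DD = a_DD · x_D = 0.15 × 378.525 / 0.2720875 = 56.77875 / 0.2720875 ≈ 208.68.

z_DD = 208.68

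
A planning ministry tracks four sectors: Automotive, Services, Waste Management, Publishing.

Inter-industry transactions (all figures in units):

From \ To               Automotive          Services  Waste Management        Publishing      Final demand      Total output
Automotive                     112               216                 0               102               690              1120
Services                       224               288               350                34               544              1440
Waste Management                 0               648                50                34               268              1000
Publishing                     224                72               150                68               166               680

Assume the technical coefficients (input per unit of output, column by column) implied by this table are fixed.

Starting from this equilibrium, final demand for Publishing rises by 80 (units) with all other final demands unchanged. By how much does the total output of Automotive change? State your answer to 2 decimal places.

Technical coefficients a_ij = z_ij / X_j:
  a_11 = 112/1120 = 0.10, a_21 = 224/1120 = 0.20, a_31 = 0/1120 = 0.00, a_41 = 224/1120 = 0.20
  a_12 = 216/1440 = 0.15, a_22 = 288/1440 = 0.20, a_32 = 648/1440 = 0.45, a_42 = 72/1440 = 0.05
  a_13 = 0/1000 = 0.00, a_23 = 350/1000 = 0.35, a_33 = 50/1000 = 0.05, a_43 = 150/1000 = 0.15
  a_14 = 102/680 = 0.15, a_24 = 34/680 = 0.05, a_34 = 34/680 = 0.05, a_44 = 68/680 = 0.10
I − A =
  [   0.90    -0.15     0.00    -0.15]
  [  -0.20     0.80    -0.35    -0.05]
  [   0.00    -0.45     0.95    -0.05]
  [  -0.20    -0.05    -0.15     0.90]
Compute the cofactors C_ij = (−1)^(i+j)·(3×3 minor ij) of I−A; the adjugate is their transpose:
adj(I−A) = Cᵀ =
  [ 0.529625   0.144375   0.069000   0.100125]
  [ 0.182500   0.734250   0.284250   0.087000]
  [ 0.094000   0.354750   0.591750   0.068250]
  [ 0.143500   0.132000   0.129750   0.513750]
det(I−A) = Σ_j (I−A)_1j·C_1j = (0.90)(0.529625) + (-0.15)(0.182500) + (0.00)(0.094000) + (-0.15)(0.143500) = 0.4277625
(I − A)⁻¹ = adj(I−A) / det(I−A) ≈
  [   1.2381     0.3375     0.1613     0.2341]
  [   0.4266     1.7165     0.6645     0.2034]
  [   0.2197     0.8293     1.3834     0.1596]
  [   0.3355     0.3086     0.3033     1.2010]
Δx = (I − A)⁻¹ Δd with Δd having +80 in the Publishing component and 0 elsewhere.
So Δx_1 = L_14 · (+80), where L_14 = adj(I−A)_14 / det(I−A) = 0.100125 / 0.4277625.
Δx_1 = 0.100125 × (+80) / 0.4277625 = 8.01 / 0.4277625 ≈ 18.73.

Δx_1 = 18.73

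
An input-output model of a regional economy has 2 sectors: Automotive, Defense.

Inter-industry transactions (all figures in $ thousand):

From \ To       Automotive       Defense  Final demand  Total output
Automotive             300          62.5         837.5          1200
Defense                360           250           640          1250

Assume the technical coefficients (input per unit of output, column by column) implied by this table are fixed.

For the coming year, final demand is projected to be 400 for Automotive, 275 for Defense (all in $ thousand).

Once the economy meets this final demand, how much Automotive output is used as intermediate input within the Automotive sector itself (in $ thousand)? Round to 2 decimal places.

Technical coefficients a_ij = z_ij / X_j:
  a_AA = 300/1200 = 0.25, a_DA = 360/1200 = 0.30
  a_AD = 62.5/1250 = 0.05, a_DD = 250/1250 = 0.20
I − A =
  [   0.75    -0.05]
  [  -0.30     0.80]
det(I−A) = (0.75)(0.80) − (-0.05)(-0.30) = 0.5850
adj(I−A) = [[0.80, 0.05], [0.30, 0.75]]
(I − A)⁻¹ = adj(I−A) / det(I−A) ≈
  [   1.3675     0.0855]
  [   0.5128     1.2821]
First solve x = (I − A)⁻¹ d = adj(I−A)·d / det(I−A); in particular x_A = (0.80·400 + 0.05·275) / 0.5850 = 333.75 / 0.5850 ≈ 570.5128.
Intermediate flow from A to A: z_AA = a_AA · x_A = 0.25 × 333.75 / 0.5850 = 83.4375 / 0.5850 ≈ 142.63.

z_AA = 142.63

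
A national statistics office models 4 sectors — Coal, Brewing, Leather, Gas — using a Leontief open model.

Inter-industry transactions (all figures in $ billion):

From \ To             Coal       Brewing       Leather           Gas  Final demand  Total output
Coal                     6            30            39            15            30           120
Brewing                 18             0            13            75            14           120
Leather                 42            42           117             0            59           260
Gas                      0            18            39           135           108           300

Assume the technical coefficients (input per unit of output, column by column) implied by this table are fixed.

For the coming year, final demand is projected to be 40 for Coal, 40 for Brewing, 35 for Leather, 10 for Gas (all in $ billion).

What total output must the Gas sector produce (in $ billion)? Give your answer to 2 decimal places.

x_4 = 91.27

Technical coefficients a_ij = z_ij / X_j:
  a_11 = 6/120 = 0.05, a_21 = 18/120 = 0.15, a_31 = 42/120 = 0.35, a_41 = 0/120 = 0.00
  a_12 = 30/120 = 0.25, a_22 = 0/120 = 0.00, a_32 = 42/120 = 0.35, a_42 = 18/120 = 0.15
  a_13 = 39/260 = 0.15, a_23 = 13/260 = 0.05, a_33 = 117/260 = 0.45, a_43 = 39/260 = 0.15
  a_14 = 15/300 = 0.05, a_24 = 75/300 = 0.25, a_34 = 0/300 = 0.00, a_44 = 135/300 = 0.45
I − A =
  [   0.95    -0.25    -0.15    -0.05]
  [  -0.15     1.00    -0.05    -0.25]
  [  -0.35    -0.35     0.55     0.00]
  [   0.00    -0.15    -0.15     0.55]
Compute the cofactors C_ij = (−1)^(i+j)·(3×3 minor ij) of I−A; the adjugate is their transpose:
adj(I−A) = Cᵀ =
  [ 0.259125   0.111250   0.101000   0.074125]
  [ 0.068125   0.255875   0.075250   0.122500]
  [ 0.208250   0.233625   0.465125   0.125125]
  [ 0.075375   0.133500   0.147375   0.420500]
det(I−A) = Σ_j (I−A)_1j·C_1j = (0.95)(0.259125) + (-0.25)(0.068125) + (-0.15)(0.208250) + (-0.05)(0.075375) = 0.19413125
(I − A)⁻¹ = adj(I−A) / det(I−A) ≈
  [   1.3348     0.5731     0.5203     0.3818]
  [   0.3509     1.3181     0.3876     0.6310]
  [   1.0727     1.2034     2.3959     0.6445]
  [   0.3883     0.6877     0.7592     2.1661]
x = (I − A)⁻¹ d = adj(I−A)·d / det(I−A), with det(I−A) = 0.19413125:
  x_1 = (0.259125·40 + 0.111250·40 + 0.101000·35 + 0.074125·10) / 0.19413125 = 19.09125 / 0.19413125 ≈ 98.34
  x_2 = (0.068125·40 + 0.255875·40 + 0.075250·35 + 0.122500·10) / 0.19413125 = 16.81875 / 0.19413125 ≈ 86.64
  x_3 = (0.208250·40 + 0.233625·40 + 0.465125·35 + 0.125125·10) / 0.19413125 = 35.205625 / 0.19413125 ≈ 181.35
  x_4 = (0.075375·40 + 0.133500·40 + 0.147375·35 + 0.420500·10) / 0.19413125 = 17.718125 / 0.19413125 ≈ 91.27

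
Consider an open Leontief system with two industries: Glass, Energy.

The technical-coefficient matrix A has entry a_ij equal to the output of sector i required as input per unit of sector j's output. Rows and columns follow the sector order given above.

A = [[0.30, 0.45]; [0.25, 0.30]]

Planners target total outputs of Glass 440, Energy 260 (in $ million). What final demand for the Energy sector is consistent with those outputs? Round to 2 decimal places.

d_2 = 72.00

I − A =
  [   0.70    -0.45]
  [  -0.25     0.70]
d = (I − A) x:
  d_1 = (+0.70)·440 + (-0.45)·260 = 191.00
  d_2 = (-0.25)·440 + (+0.70)·260 = 72.00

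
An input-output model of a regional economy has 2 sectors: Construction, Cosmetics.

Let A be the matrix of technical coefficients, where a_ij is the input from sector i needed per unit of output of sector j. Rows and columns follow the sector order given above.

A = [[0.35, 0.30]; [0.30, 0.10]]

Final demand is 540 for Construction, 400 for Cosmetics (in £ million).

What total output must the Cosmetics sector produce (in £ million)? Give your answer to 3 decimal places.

x_2 = 852.525

I − A =
  [   0.65    -0.30]
  [  -0.30     0.90]
det(I−A) = (0.65)(0.90) − (-0.30)(-0.30) = 0.4950
adj(I−A) = [[0.90, 0.30], [0.30, 0.65]]
(I − A)⁻¹ = adj(I−A) / det(I−A) ≈
  [   1.8182     0.6061]
  [   0.6061     1.3131]
x = (I − A)⁻¹ d = adj(I−A)·d / det(I−A), with det(I−A) = 0.4950:
  x_1 = (0.90·540 + 0.30·400) / 0.4950 = 606.00 / 0.4950 ≈ 1224.242
  x_2 = (0.30·540 + 0.65·400) / 0.4950 = 422.00 / 0.4950 ≈ 852.525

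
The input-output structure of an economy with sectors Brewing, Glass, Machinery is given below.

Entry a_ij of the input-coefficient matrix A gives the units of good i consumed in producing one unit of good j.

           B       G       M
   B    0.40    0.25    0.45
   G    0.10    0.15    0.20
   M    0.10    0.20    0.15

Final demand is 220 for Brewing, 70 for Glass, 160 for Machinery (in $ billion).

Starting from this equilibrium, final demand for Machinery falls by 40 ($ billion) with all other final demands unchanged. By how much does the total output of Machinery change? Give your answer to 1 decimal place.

Δx_M = -57.7

I − A =
  [   0.60    -0.25    -0.45]
  [  -0.10     0.85    -0.20]
  [  -0.10    -0.20     0.85]
Cofactors of I−A, C_ij = (−1)^(i+j)·(minor ij) (rows/columns in the sector order above):
  C_11 = (0.85)(0.85) − (-0.20)(-0.20) = 0.6825
  C_12 = −[(-0.10)(0.85) − (-0.20)(-0.10)] = 0.1050
  C_13 = (-0.10)(-0.20) − (0.85)(-0.10) = 0.1050
  C_21 = −[(-0.25)(0.85) − (-0.45)(-0.20)] = 0.3025
  C_22 = (0.60)(0.85) − (-0.45)(-0.10) = 0.4650
  C_23 = −[(0.60)(-0.20) − (-0.25)(-0.10)] = 0.1450
  C_31 = (-0.25)(-0.20) − (-0.45)(0.85) = 0.4325
  C_32 = −[(0.60)(-0.20) − (-0.45)(-0.10)] = 0.1650
  C_33 = (0.60)(0.85) − (-0.25)(-0.10) = 0.4850
det(I−A) = Σ_j (I−A)_1j·C_1j = (0.60)(0.6825) + (-0.25)(0.1050) + (-0.45)(0.1050) = 0.3360
adj(I−A) = Cᵀ =
  [ 0.6825   0.3025   0.4325]
  [ 0.1050   0.4650   0.1650]
  [ 0.1050   0.1450   0.4850]
(I − A)⁻¹ = adj(I−A) / det(I−A) ≈
  [   2.0313     0.9003     1.2872]
  [   0.3125     1.3839     0.4911]
  [   0.3125     0.4315     1.4435]
Δx = (I − A)⁻¹ Δd with Δd having -40 in the Machinery component and 0 elsewhere.
So Δx_M = L_MM · (-40), where L_MM = adj(I−A)_MM / det(I−A) = 0.4850 / 0.3360.
Δx_M = 0.4850 × (-40) / 0.3360 = -19.40 / 0.3360 ≈ -57.7.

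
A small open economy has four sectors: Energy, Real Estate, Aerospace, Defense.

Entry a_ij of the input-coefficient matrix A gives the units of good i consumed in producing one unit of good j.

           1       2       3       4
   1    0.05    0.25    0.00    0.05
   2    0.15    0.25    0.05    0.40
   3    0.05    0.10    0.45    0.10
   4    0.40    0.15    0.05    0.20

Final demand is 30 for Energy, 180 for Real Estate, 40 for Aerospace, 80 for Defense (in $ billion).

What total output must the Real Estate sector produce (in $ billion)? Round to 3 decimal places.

I − A =
  [   0.95    -0.25     0.00    -0.05]
  [  -0.15     0.75    -0.05    -0.40]
  [  -0.05    -0.10     0.55    -0.10]
  [  -0.40    -0.15    -0.05     0.80]
Compute the cofactors C_ij = (−1)^(i+j)·(3×3 minor ij) of I−A; the adjugate is their transpose:
adj(I−A) = Cᵀ =
  [ 0.286500   0.113125   0.017250   0.076625]
  [ 0.158250   0.402125   0.056375   0.218000]
  [ 0.087250   0.108625   0.426875   0.113125]
  [ 0.178375   0.138750   0.045875   0.365875]
det(I−A) = Σ_j (I−A)_1j·C_1j = (0.95)(0.286500) + (-0.25)(0.158250) + (0.00)(0.087250) + (-0.05)(0.178375) = 0.22369375
(I − A)⁻¹ = adj(I−A) / det(I−A) ≈
  [   1.2808     0.5057     0.0771     0.3425]
  [   0.7074     1.7977     0.2520     0.9745]
  [   0.3900     0.4856     1.9083     0.5057]
  [   0.7974     0.6203     0.2051     1.6356]
x = (I − A)⁻¹ d = adj(I−A)·d / det(I−A), with det(I−A) = 0.22369375:
  x_1 = (0.286500·30 + 0.113125·180 + 0.017250·40 + 0.076625·80) / 0.22369375 = 35.7775 / 0.22369375 ≈ 159.940
  x_2 = (0.158250·30 + 0.402125·180 + 0.056375·40 + 0.218000·80) / 0.22369375 = 96.825 / 0.22369375 ≈ 432.846
  x_3 = (0.087250·30 + 0.108625·180 + 0.426875·40 + 0.113125·80) / 0.22369375 = 48.295 / 0.22369375 ≈ 215.898
  x_4 = (0.178375·30 + 0.138750·180 + 0.045875·40 + 0.365875·80) / 0.22369375 = 61.43125 / 0.22369375 ≈ 274.622

x_2 = 432.846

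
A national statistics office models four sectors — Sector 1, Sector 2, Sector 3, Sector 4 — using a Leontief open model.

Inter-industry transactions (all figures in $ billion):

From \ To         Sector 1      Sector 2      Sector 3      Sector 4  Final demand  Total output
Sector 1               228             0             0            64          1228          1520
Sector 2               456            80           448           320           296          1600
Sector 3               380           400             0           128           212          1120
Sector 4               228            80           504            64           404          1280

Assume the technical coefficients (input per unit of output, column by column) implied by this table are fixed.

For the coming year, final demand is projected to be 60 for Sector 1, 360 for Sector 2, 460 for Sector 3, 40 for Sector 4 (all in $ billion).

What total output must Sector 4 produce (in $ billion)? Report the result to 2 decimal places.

x_4 = 451.93

Technical coefficients a_ij = z_ij / X_j:
  a_11 = 228/1520 = 0.15, a_21 = 456/1520 = 0.30, a_31 = 380/1520 = 0.25, a_41 = 228/1520 = 0.15
  a_12 = 0/1600 = 0.00, a_22 = 80/1600 = 0.05, a_32 = 400/1600 = 0.25, a_42 = 80/1600 = 0.05
  a_13 = 0/1120 = 0.00, a_23 = 448/1120 = 0.40, a_33 = 0/1120 = 0.00, a_43 = 504/1120 = 0.45
  a_14 = 64/1280 = 0.05, a_24 = 320/1280 = 0.25, a_34 = 128/1280 = 0.10, a_44 = 64/1280 = 0.05
I − A =
  [   0.85     0.00     0.00    -0.05]
  [  -0.30     0.95    -0.40    -0.25]
  [  -0.25    -0.25     1.00    -0.10]
  [  -0.15    -0.05    -0.45     0.95]
Compute the cofactors C_ij = (−1)^(i+j)·(3×3 minor ij) of I−A; the adjugate is their transpose:
adj(I−A) = Cᵀ =
  [ 0.722125   0.008125   0.022375   0.042500]
  [ 0.438125   0.756125   0.422375   0.266500]
  [ 0.318875   0.204875   0.748625   0.149500]
  [ 0.288125   0.138125   0.380375   0.722500]
det(I−A) = Σ_j (I−A)_1j·C_1j = (0.85)(0.722125) + (0.00)(0.438125) + (0.00)(0.318875) + (-0.05)(0.288125) = 0.5994
(I − A)⁻¹ = adj(I−A) / det(I−A) ≈
  [   1.2047     0.0136     0.0373     0.0709]
  [   0.7309     1.2615     0.7047     0.4446]
  [   0.5320     0.3418     1.2490     0.2494]
  [   0.4807     0.2304     0.6346     1.2054]
x = (I − A)⁻¹ d = adj(I−A)·d / det(I−A), with det(I−A) = 0.5994:
  x_1 = (0.722125·60 + 0.008125·360 + 0.022375·460 + 0.042500·40) / 0.5994 = 58.245 / 0.5994 ≈ 97.17
  x_2 = (0.438125·60 + 0.756125·360 + 0.422375·460 + 0.266500·40) / 0.5994 = 503.445 / 0.5994 ≈ 839.91
  x_3 = (0.318875·60 + 0.204875·360 + 0.748625·460 + 0.149500·40) / 0.5994 = 443.235 / 0.5994 ≈ 739.46
  x_4 = (0.288125·60 + 0.138125·360 + 0.380375·460 + 0.722500·40) / 0.5994 = 270.885 / 0.5994 ≈ 451.93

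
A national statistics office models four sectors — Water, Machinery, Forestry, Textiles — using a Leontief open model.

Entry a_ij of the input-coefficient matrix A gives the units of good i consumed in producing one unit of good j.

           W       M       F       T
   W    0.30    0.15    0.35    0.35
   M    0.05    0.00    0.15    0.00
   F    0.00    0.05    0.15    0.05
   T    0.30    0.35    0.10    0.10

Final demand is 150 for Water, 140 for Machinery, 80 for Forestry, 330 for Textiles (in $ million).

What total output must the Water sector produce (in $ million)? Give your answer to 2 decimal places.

x_W = 670.13

I − A =
  [   0.70    -0.15    -0.35    -0.35]
  [  -0.05     1.00    -0.15     0.00]
  [   0.00    -0.05     0.85    -0.05]
  [  -0.30    -0.35    -0.10     0.90]
Compute the cofactors C_ij = (−1)^(i+j)·(3×3 minor ij) of I−A; the adjugate is their transpose:
adj(I−A) = Cᵀ =
  [ 0.750625   0.241750   0.388625   0.313500]
  [ 0.040250   0.437500   0.096250   0.021000]
  [ 0.018125   0.040750   0.512125   0.035500]
  [ 0.267875   0.255250   0.223875   0.582500]
det(I−A) = Σ_j (I−A)_1j·C_1j = (0.70)(0.750625) + (-0.15)(0.040250) + (-0.35)(0.018125) + (-0.35)(0.267875) = 0.4193
(I − A)⁻¹ = adj(I−A) / det(I−A) ≈
  [   1.7902     0.5766     0.9268     0.7477]
  [   0.0960     1.0434     0.2295     0.0501]
  [   0.0432     0.0972     1.2214     0.0847]
  [   0.6389     0.6088     0.5339     1.3892]
x = (I − A)⁻¹ d = adj(I−A)·d / det(I−A), with det(I−A) = 0.4193:
  x_W = (0.750625·150 + 0.241750·140 + 0.388625·80 + 0.313500·330) / 0.4193 = 280.98375 / 0.4193 ≈ 670.13
  x_M = (0.040250·150 + 0.437500·140 + 0.096250·80 + 0.021000·330) / 0.4193 = 81.9175 / 0.4193 ≈ 195.37
  x_F = (0.018125·150 + 0.040750·140 + 0.512125·80 + 0.035500·330) / 0.4193 = 61.10875 / 0.4193 ≈ 145.74
  x_T = (0.267875·150 + 0.255250·140 + 0.223875·80 + 0.582500·330) / 0.4193 = 286.05125 / 0.4193 ≈ 682.21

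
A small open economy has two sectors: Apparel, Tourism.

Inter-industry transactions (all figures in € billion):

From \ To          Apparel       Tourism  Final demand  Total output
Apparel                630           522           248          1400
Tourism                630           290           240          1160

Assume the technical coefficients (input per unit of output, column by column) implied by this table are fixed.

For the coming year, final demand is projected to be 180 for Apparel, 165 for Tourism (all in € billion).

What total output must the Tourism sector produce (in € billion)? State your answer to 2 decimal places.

x_T = 817.86

Technical coefficients a_ij = z_ij / X_j:
  a_AA = 630/1400 = 0.45, a_TA = 630/1400 = 0.45
  a_AT = 522/1160 = 0.45, a_TT = 290/1160 = 0.25
I − A =
  [   0.55    -0.45]
  [  -0.45     0.75]
det(I−A) = (0.55)(0.75) − (-0.45)(-0.45) = 0.2100
adj(I−A) = [[0.75, 0.45], [0.45, 0.55]]
(I − A)⁻¹ = adj(I−A) / det(I−A) ≈
  [   3.5714     2.1429]
  [   2.1429     2.6190]
x = (I − A)⁻¹ d = adj(I−A)·d / det(I−A), with det(I−A) = 0.2100:
  x_A = (0.75·180 + 0.45·165) / 0.2100 = 209.25 / 0.2100 ≈ 996.43
  x_T = (0.45·180 + 0.55·165) / 0.2100 = 171.75 / 0.2100 ≈ 817.86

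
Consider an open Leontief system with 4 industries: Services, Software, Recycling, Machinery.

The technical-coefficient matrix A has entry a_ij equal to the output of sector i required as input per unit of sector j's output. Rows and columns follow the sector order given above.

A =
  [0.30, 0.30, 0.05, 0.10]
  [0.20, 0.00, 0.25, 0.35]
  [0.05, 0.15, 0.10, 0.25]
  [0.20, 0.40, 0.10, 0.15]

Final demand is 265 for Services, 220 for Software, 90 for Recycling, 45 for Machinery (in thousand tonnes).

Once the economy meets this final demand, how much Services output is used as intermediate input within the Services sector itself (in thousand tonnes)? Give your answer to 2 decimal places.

z_11 = 241.06

I − A =
  [   0.70    -0.30    -0.05    -0.10]
  [  -0.20     1.00    -0.25    -0.35]
  [  -0.05    -0.15     0.90    -0.25]
  [  -0.20    -0.40    -0.10     0.85]
Compute the cofactors C_ij = (−1)^(i+j)·(3×3 minor ij) of I−A; the adjugate is their transpose:
adj(I−A) = Cᵀ =
  [ 0.551875   0.270875   0.129750   0.214625]
  [ 0.235875   0.494875   0.182250   0.285125]
  [ 0.141500   0.186000   0.397000   0.210000]
  [ 0.257500   0.318500   0.163000   0.542000]
det(I−A) = Σ_j (I−A)_1j·C_1j = (0.70)(0.551875) + (-0.30)(0.235875) + (-0.05)(0.141500) + (-0.10)(0.257500) = 0.282725
(I − A)⁻¹ = adj(I−A) / det(I−A) ≈
  [   1.9520     0.9581     0.4589     0.7591]
  [   0.8343     1.7504     0.6446     1.0085]
  [   0.5005     0.6579     1.4042     0.7428]
  [   0.9108     1.1265     0.5765     1.9171]
First solve x = (I − A)⁻¹ d = adj(I−A)·d / det(I−A); in particular x_1 = (0.551875·265 + 0.270875·220 + 0.129750·90 + 0.214625·45) / 0.282725 = 227.175 / 0.282725 ≈ 803.5193.
Intermediate flow from 1 to 1: z_11 = a_11 · x_1 = 0.30 × 227.175 / 0.282725 = 68.1525 / 0.282725 ≈ 241.06.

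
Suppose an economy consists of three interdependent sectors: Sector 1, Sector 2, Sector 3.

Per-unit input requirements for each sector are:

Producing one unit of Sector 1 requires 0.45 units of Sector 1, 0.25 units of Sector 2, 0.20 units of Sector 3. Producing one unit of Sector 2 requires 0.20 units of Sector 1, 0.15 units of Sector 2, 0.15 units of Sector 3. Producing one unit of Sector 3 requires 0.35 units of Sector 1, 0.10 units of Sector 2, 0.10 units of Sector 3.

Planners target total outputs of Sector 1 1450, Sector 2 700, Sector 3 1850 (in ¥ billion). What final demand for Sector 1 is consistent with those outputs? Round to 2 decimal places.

d_1 = 10.00

I − A =
  [   0.55    -0.20    -0.35]
  [  -0.25     0.85    -0.10]
  [  -0.20    -0.15     0.90]
d = (I − A) x:
  d_1 = (+0.55)·1450 + (-0.20)·700 + (-0.35)·1850 = 10.00
  d_2 = (-0.25)·1450 + (+0.85)·700 + (-0.10)·1850 = 47.50
  d_3 = (-0.20)·1450 + (-0.15)·700 + (+0.90)·1850 = 1270.00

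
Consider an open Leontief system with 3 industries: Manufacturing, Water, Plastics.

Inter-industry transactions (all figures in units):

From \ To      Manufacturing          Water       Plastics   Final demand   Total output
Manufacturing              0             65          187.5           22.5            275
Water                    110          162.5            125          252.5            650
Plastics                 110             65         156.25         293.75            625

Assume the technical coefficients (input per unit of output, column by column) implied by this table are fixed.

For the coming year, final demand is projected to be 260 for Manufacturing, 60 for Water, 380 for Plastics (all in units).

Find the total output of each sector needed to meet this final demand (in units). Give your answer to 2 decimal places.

Technical coefficients a_ij = z_ij / X_j:
  a_11 = 0/275 = 0.00, a_21 = 110/275 = 0.40, a_31 = 110/275 = 0.40
  a_12 = 65/650 = 0.10, a_22 = 162.5/650 = 0.25, a_32 = 65/650 = 0.10
  a_13 = 187.5/625 = 0.30, a_23 = 125/625 = 0.20, a_33 = 156.25/625 = 0.25
I − A =
  [   1.00    -0.10    -0.30]
  [  -0.40     0.75    -0.20]
  [  -0.40    -0.10     0.75]
Cofactors of I−A, C_ij = (−1)^(i+j)·(minor ij) (rows/columns in the sector order above):
  C_11 = (0.75)(0.75) − (-0.20)(-0.10) = 0.5425
  C_12 = −[(-0.40)(0.75) − (-0.20)(-0.40)] = 0.3800
  C_13 = (-0.40)(-0.10) − (0.75)(-0.40) = 0.3400
  C_21 = −[(-0.10)(0.75) − (-0.30)(-0.10)] = 0.1050
  C_22 = (1.00)(0.75) − (-0.30)(-0.40) = 0.6300
  C_23 = −[(1.00)(-0.10) − (-0.10)(-0.40)] = 0.1400
  C_31 = (-0.10)(-0.20) − (-0.30)(0.75) = 0.2450
  C_32 = −[(1.00)(-0.20) − (-0.30)(-0.40)] = 0.3200
  C_33 = (1.00)(0.75) − (-0.10)(-0.40) = 0.7100
det(I−A) = Σ_j (I−A)_1j·C_1j = (1.00)(0.5425) + (-0.10)(0.3800) + (-0.30)(0.3400) = 0.4025
adj(I−A) = Cᵀ =
  [ 0.5425   0.1050   0.2450]
  [ 0.3800   0.6300   0.3200]
  [ 0.3400   0.1400   0.7100]
(I − A)⁻¹ = adj(I−A) / det(I−A) ≈
  [   1.3478     0.2609     0.6087]
  [   0.9441     1.5652     0.7950]
  [   0.8447     0.3478     1.7640]
x = (I − A)⁻¹ d = adj(I−A)·d / det(I−A), with det(I−A) = 0.4025:
  x_1 = (0.5425·260 + 0.1050·60 + 0.2450·380) / 0.4025 = 240.45 / 0.4025 ≈ 597.39
  x_2 = (0.3800·260 + 0.6300·60 + 0.3200·380) / 0.4025 = 258.20 / 0.4025 ≈ 641.49
  x_3 = (0.3400·260 + 0.1400·60 + 0.7100·380) / 0.4025 = 366.60 / 0.4025 ≈ 910.81

x_1 = 597.39, x_2 = 641.49, x_3 = 910.81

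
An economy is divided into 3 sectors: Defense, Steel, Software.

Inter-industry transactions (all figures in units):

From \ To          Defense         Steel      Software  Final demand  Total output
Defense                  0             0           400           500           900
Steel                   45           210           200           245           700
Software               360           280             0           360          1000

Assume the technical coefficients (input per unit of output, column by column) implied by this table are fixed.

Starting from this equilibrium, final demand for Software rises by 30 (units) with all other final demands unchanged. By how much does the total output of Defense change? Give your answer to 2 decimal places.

Technical coefficients a_ij = z_ij / X_j:
  a_11 = 0/900 = 0.00, a_21 = 45/900 = 0.05, a_31 = 360/900 = 0.40
  a_12 = 0/700 = 0.00, a_22 = 210/700 = 0.30, a_32 = 280/700 = 0.40
  a_13 = 400/1000 = 0.40, a_23 = 200/1000 = 0.20, a_33 = 0/1000 = 0.00
I − A =
  [   1.00     0.00    -0.40]
  [  -0.05     0.70    -0.20]
  [  -0.40    -0.40     1.00]
Cofactors of I−A, C_ij = (−1)^(i+j)·(minor ij) (rows/columns in the sector order above):
  C_11 = (0.70)(1.00) − (-0.20)(-0.40) = 0.6200
  C_12 = −[(-0.05)(1.00) − (-0.20)(-0.40)] = 0.1300
  C_13 = (-0.05)(-0.40) − (0.70)(-0.40) = 0.3000
  C_21 = −[(0.00)(1.00) − (-0.40)(-0.40)] = 0.1600
  C_22 = (1.00)(1.00) − (-0.40)(-0.40) = 0.8400
  C_23 = −[(1.00)(-0.40) − (0.00)(-0.40)] = 0.4000
  C_31 = (0.00)(-0.20) − (-0.40)(0.70) = 0.2800
  C_32 = −[(1.00)(-0.20) − (-0.40)(-0.05)] = 0.2200
  C_33 = (1.00)(0.70) − (0.00)(-0.05) = 0.7000
det(I−A) = Σ_j (I−A)_1j·C_1j = (1.00)(0.6200) + (0.00)(0.1300) + (-0.40)(0.3000) = 0.5000
adj(I−A) = Cᵀ =
  [ 0.6200   0.1600   0.2800]
  [ 0.1300   0.8400   0.2200]
  [ 0.3000   0.4000   0.7000]
(I − A)⁻¹ = adj(I−A) / det(I−A) ≈
  [   1.2400     0.3200     0.5600]
  [   0.2600     1.6800     0.4400]
  [   0.6000     0.8000     1.4000]
Δx = (I − A)⁻¹ Δd with Δd having +30 in the Software component and 0 elsewhere.
So Δx_1 = L_13 · (+30), where L_13 = adj(I−A)_13 / det(I−A) = 0.2800 / 0.5000.
Δx_1 = 0.2800 × (+30) / 0.5000 = 8.40 / 0.5000 = 16.80.

Δx_1 = 16.80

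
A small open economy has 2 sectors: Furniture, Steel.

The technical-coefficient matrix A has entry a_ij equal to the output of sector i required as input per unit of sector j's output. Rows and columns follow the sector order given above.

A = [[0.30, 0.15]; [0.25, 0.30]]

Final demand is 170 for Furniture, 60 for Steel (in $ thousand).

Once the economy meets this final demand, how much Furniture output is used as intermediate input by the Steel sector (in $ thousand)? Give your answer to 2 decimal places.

z_12 = 28.01

I − A =
  [   0.70    -0.15]
  [  -0.25     0.70]
det(I−A) = (0.70)(0.70) − (-0.15)(-0.25) = 0.4525
adj(I−A) = [[0.70, 0.15], [0.25, 0.70]]
(I − A)⁻¹ = adj(I−A) / det(I−A) ≈
  [   1.5470     0.3315]
  [   0.5525     1.5470]
First solve x = (I − A)⁻¹ d = adj(I−A)·d / det(I−A); in particular x_2 = (0.25·170 + 0.70·60) / 0.4525 = 84.50 / 0.4525 ≈ 186.7403.
Intermediate flow from 1 to 2: z_12 = a_12 · x_2 = 0.15 × 84.50 / 0.4525 = 12.675 / 0.4525 ≈ 28.01.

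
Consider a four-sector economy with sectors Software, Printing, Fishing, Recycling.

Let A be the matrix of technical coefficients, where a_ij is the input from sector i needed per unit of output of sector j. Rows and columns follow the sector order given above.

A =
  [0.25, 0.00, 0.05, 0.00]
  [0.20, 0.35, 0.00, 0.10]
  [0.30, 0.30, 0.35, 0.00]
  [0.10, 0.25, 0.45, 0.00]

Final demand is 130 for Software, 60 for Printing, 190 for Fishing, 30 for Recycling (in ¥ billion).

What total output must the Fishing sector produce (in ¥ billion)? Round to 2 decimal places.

x_3 = 481.51

I − A =
  [   0.75     0.00    -0.05     0.00]
  [  -0.20     0.65     0.00    -0.10]
  [  -0.30    -0.30     0.65     0.00]
  [  -0.10    -0.25    -0.45     1.00]
Compute the cofactors C_ij = (−1)^(i+j)·(3×3 minor ij) of I−A; the adjugate is their transpose:
adj(I−A) = Cᵀ =
  [ 0.392750   0.015000   0.031250   0.001500]
  [ 0.150000   0.472500   0.044250   0.047250]
  [ 0.250500   0.225000   0.468750   0.022500]
  [ 0.189500   0.220875   0.225125   0.304125]
det(I−A) = Σ_j (I−A)_1j·C_1j = (0.75)(0.392750) + (0.00)(0.150000) + (-0.05)(0.250500) + (0.00)(0.189500) = 0.2820375
(I − A)⁻¹ = adj(I−A) / det(I−A) ≈
  [   1.3925     0.0532     0.1108     0.0053]
  [   0.5318     1.6753     0.1569     0.1675]
  [   0.8882     0.7978     1.6620     0.0798]
  [   0.6719     0.7831     0.7982     1.0783]
x = (I − A)⁻¹ d = adj(I−A)·d / det(I−A), with det(I−A) = 0.2820375:
  x_1 = (0.392750·130 + 0.015000·60 + 0.031250·190 + 0.001500·30) / 0.2820375 = 57.94 / 0.2820375 ≈ 205.43
  x_2 = (0.150000·130 + 0.472500·60 + 0.044250·190 + 0.047250·30) / 0.2820375 = 57.675 / 0.2820375 ≈ 204.49
  x_3 = (0.250500·130 + 0.225000·60 + 0.468750·190 + 0.022500·30) / 0.2820375 = 135.8025 / 0.2820375 ≈ 481.51
  x_4 = (0.189500·130 + 0.220875·60 + 0.225125·190 + 0.304125·30) / 0.2820375 = 89.785 / 0.2820375 ≈ 318.34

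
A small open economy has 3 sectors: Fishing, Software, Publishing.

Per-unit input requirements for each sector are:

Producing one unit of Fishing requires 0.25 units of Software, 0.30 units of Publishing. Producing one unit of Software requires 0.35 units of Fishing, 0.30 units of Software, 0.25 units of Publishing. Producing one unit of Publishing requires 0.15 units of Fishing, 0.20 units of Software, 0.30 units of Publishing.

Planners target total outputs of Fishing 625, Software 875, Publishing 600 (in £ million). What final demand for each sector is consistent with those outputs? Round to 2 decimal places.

I − A =
  [   1.00    -0.35    -0.15]
  [  -0.25     0.70    -0.20]
  [  -0.30    -0.25     0.70]
d = (I − A) x:
  d_F = (+1.00)·625 + (-0.35)·875 + (-0.15)·600 = 228.75
  d_S = (-0.25)·625 + (+0.70)·875 + (-0.20)·600 = 336.25
  d_P = (-0.30)·625 + (-0.25)·875 + (+0.70)·600 = 13.75

d_F = 228.75, d_S = 336.25, d_P = 13.75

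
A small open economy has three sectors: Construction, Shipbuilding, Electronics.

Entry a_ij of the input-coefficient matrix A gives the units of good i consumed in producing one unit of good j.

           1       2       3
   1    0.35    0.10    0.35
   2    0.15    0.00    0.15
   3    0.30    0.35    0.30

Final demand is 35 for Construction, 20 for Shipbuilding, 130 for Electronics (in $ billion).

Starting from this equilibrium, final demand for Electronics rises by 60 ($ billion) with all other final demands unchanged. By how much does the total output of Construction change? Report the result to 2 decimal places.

I − A =
  [   0.65    -0.10    -0.35]
  [  -0.15     1.00    -0.15]
  [  -0.30    -0.35     0.70]
Cofactors of I−A, C_ij = (−1)^(i+j)·(minor ij) (rows/columns in the sector order above):
  C_11 = (1.00)(0.70) − (-0.15)(-0.35) = 0.6475
  C_12 = −[(-0.15)(0.70) − (-0.15)(-0.30)] = 0.1500
  C_13 = (-0.15)(-0.35) − (1.00)(-0.30) = 0.3525
  C_21 = −[(-0.10)(0.70) − (-0.35)(-0.35)] = 0.1925
  C_22 = (0.65)(0.70) − (-0.35)(-0.30) = 0.3500
  C_23 = −[(0.65)(-0.35) − (-0.10)(-0.30)] = 0.2575
  C_31 = (-0.10)(-0.15) − (-0.35)(1.00) = 0.3650
  C_32 = −[(0.65)(-0.15) − (-0.35)(-0.15)] = 0.1500
  C_33 = (0.65)(1.00) − (-0.10)(-0.15) = 0.6350
det(I−A) = Σ_j (I−A)_1j·C_1j = (0.65)(0.6475) + (-0.10)(0.1500) + (-0.35)(0.3525) = 0.2825
adj(I−A) = Cᵀ =
  [ 0.6475   0.1925   0.3650]
  [ 0.1500   0.3500   0.1500]
  [ 0.3525   0.2575   0.6350]
(I − A)⁻¹ = adj(I−A) / det(I−A) ≈
  [   2.2920     0.6814     1.2920]
  [   0.5310     1.2389     0.5310]
  [   1.2478     0.9115     2.2478]
Δx = (I − A)⁻¹ Δd with Δd having +60 in the Electronics component and 0 elsewhere.
So Δx_1 = L_13 · (+60), where L_13 = adj(I−A)_13 / det(I−A) = 0.3650 / 0.2825.
Δx_1 = 0.3650 × (+60) / 0.2825 = 21.90 / 0.2825 ≈ 77.52.

Δx_1 = 77.52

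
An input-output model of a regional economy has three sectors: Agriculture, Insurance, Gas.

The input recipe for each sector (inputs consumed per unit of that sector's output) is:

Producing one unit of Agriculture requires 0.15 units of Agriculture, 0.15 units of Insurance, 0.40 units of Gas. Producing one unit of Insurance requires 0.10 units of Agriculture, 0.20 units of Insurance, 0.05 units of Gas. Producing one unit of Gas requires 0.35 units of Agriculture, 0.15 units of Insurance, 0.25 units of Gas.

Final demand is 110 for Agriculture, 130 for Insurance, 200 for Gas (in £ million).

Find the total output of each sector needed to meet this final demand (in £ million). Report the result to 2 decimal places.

x_A = 366.38, x_I = 321.86, x_G = 483.52

I − A =
  [   0.85    -0.10    -0.35]
  [  -0.15     0.80    -0.15]
  [  -0.40    -0.05     0.75]
Cofactors of I−A, C_ij = (−1)^(i+j)·(minor ij) (rows/columns in the sector order above):
  C_11 = (0.80)(0.75) − (-0.15)(-0.05) = 0.5925
  C_12 = −[(-0.15)(0.75) − (-0.15)(-0.40)] = 0.1725
  C_13 = (-0.15)(-0.05) − (0.80)(-0.40) = 0.3275
  C_21 = −[(-0.10)(0.75) − (-0.35)(-0.05)] = 0.0925
  C_22 = (0.85)(0.75) − (-0.35)(-0.40) = 0.4975
  C_23 = −[(0.85)(-0.05) − (-0.10)(-0.40)] = 0.0825
  C_31 = (-0.10)(-0.15) − (-0.35)(0.80) = 0.2950
  C_32 = −[(0.85)(-0.15) − (-0.35)(-0.15)] = 0.1800
  C_33 = (0.85)(0.80) − (-0.10)(-0.15) = 0.6650
det(I−A) = Σ_j (I−A)_1j·C_1j = (0.85)(0.5925) + (-0.10)(0.1725) + (-0.35)(0.3275) = 0.37175
adj(I−A) = Cᵀ =
  [ 0.5925   0.0925   0.2950]
  [ 0.1725   0.4975   0.1800]
  [ 0.3275   0.0825   0.6650]
(I − A)⁻¹ = adj(I−A) / det(I−A) ≈
  [   1.5938     0.2488     0.7935]
  [   0.4640     1.3383     0.4842]
  [   0.8810     0.2219     1.7888]
x = (I − A)⁻¹ d = adj(I−A)·d / det(I−A), with det(I−A) = 0.37175:
  x_A = (0.5925·110 + 0.0925·130 + 0.2950·200) / 0.37175 = 136.20 / 0.37175 ≈ 366.38
  x_I = (0.1725·110 + 0.4975·130 + 0.1800·200) / 0.37175 = 119.65 / 0.37175 ≈ 321.86
  x_G = (0.3275·110 + 0.0825·130 + 0.6650·200) / 0.37175 = 179.75 / 0.37175 ≈ 483.52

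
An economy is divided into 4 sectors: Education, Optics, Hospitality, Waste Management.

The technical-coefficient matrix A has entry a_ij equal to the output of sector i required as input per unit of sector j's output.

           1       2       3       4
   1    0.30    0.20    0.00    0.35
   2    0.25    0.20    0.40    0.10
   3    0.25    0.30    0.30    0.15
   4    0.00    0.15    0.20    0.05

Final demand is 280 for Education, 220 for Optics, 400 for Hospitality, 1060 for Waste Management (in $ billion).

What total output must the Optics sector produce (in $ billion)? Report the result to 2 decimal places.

x_2 = 2804.87

I − A =
  [   0.70    -0.20     0.00    -0.35]
  [  -0.25     0.80    -0.40    -0.10]
  [  -0.25    -0.30     0.70    -0.15]
  [   0.00    -0.15    -0.20     0.95]
Compute the cofactors C_ij = (−1)^(i+j)·(3×3 minor ij) of I−A; the adjugate is their transpose:
adj(I−A) = Cᵀ =
  [ 0.368500   0.184750   0.157000   0.180000]
  [ 0.258750   0.427000   0.297500   0.187250]
  [ 0.263125   0.275875   0.460875   0.198750]
  [ 0.096250   0.125500   0.144000   0.253000]
det(I−A) = Σ_j (I−A)_1j·C_1j = (0.70)(0.368500) + (-0.20)(0.258750) + (0.00)(0.263125) + (-0.35)(0.096250) = 0.1725125
(I − A)⁻¹ = adj(I−A) / det(I−A) ≈
  [   2.1361     1.0709     0.9101     1.0434]
  [   1.4999     2.4752     1.7245     1.0854]
  [   1.5253     1.5992     2.6715     1.1521]
  [   0.5579     0.7275     0.8347     1.4666]
x = (I − A)⁻¹ d = adj(I−A)·d / det(I−A), with det(I−A) = 0.1725125:
  x_1 = (0.368500·280 + 0.184750·220 + 0.157000·400 + 0.180000·1060) / 0.1725125 = 397.425 / 0.1725125 ≈ 2303.75
  x_2 = (0.258750·280 + 0.427000·220 + 0.297500·400 + 0.187250·1060) / 0.1725125 = 483.875 / 0.1725125 ≈ 2804.87
  x_3 = (0.263125·280 + 0.275875·220 + 0.460875·400 + 0.198750·1060) / 0.1725125 = 529.3925 / 0.1725125 ≈ 3068.72
  x_4 = (0.096250·280 + 0.125500·220 + 0.144000·400 + 0.253000·1060) / 0.1725125 = 380.34 / 0.1725125 ≈ 2204.71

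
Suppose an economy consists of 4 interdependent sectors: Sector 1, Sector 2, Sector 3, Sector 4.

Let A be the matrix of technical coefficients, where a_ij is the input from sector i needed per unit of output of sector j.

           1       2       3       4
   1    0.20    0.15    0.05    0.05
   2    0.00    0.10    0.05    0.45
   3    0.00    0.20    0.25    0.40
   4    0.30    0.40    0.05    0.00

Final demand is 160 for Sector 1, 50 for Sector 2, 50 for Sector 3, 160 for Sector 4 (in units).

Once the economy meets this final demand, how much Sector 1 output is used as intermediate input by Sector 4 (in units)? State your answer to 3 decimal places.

I − A =
  [   0.80    -0.15    -0.05    -0.05]
  [   0.00     0.90    -0.05    -0.45]
  [   0.00    -0.20     0.75    -0.40]
  [  -0.30    -0.40    -0.05     1.00]
Compute the cofactors C_ij = (−1)^(i+j)·(3×3 minor ij) of I−A; the adjugate is their transpose:
adj(I−A) = Cᵀ =
  [ 0.499500   0.143000   0.050125   0.109375]
  [ 0.107250   0.566750   0.064000   0.286000]
  [ 0.135000   0.303000   0.542250   0.360000]
  [ 0.199500   0.284750   0.067750   0.532000]
det(I−A) = Σ_j (I−A)_1j·C_1j = (0.80)(0.499500) + (-0.15)(0.107250) + (-0.05)(0.135000) + (-0.05)(0.199500) = 0.3667875
(I − A)⁻¹ = adj(I−A) / det(I−A) ≈
  [   1.3618     0.3899     0.1367     0.2982]
  [   0.2924     1.5452     0.1745     0.7797]
  [   0.3681     0.8261     1.4784     0.9815]
  [   0.5439     0.7763     0.1847     1.4504]
First solve x = (I − A)⁻¹ d = adj(I−A)·d / det(I−A); in particular x_4 = (0.199500·160 + 0.284750·50 + 0.067750·50 + 0.532000·160) / 0.3667875 = 134.665 / 0.3667875 ≈ 367.14719.
Intermediate flow from 1 to 4: z_14 = a_14 · x_4 = 0.05 × 134.665 / 0.3667875 = 6.73325 / 0.3667875 ≈ 18.357.

z_14 = 18.357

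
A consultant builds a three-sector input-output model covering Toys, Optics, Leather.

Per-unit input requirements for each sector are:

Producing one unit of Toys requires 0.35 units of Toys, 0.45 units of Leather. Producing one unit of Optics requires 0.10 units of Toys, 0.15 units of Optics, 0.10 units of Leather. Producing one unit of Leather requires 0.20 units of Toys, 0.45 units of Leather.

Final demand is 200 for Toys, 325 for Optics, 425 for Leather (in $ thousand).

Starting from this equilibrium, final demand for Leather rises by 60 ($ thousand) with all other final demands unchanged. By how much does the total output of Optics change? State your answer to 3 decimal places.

I − A =
  [   0.65    -0.10    -0.20]
  [   0.00     0.85     0.00]
  [  -0.45    -0.10     0.55]
Cofactors of I−A, C_ij = (−1)^(i+j)·(minor ij) (rows/columns in the sector order above):
  C_11 = (0.85)(0.55) − (0.00)(-0.10) = 0.4675
  C_12 = −[(0.00)(0.55) − (0.00)(-0.45)] = 0.0000
  C_13 = (0.00)(-0.10) − (0.85)(-0.45) = 0.3825
  C_21 = −[(-0.10)(0.55) − (-0.20)(-0.10)] = 0.0750
  C_22 = (0.65)(0.55) − (-0.20)(-0.45) = 0.2675
  C_23 = −[(0.65)(-0.10) − (-0.10)(-0.45)] = 0.1100
  C_31 = (-0.10)(0.00) − (-0.20)(0.85) = 0.1700
  C_32 = −[(0.65)(0.00) − (-0.20)(0.00)] = 0.0000
  C_33 = (0.65)(0.85) − (-0.10)(0.00) = 0.5525
det(I−A) = Σ_j (I−A)_1j·C_1j = (0.65)(0.4675) + (-0.10)(0.0000) + (-0.20)(0.3825) = 0.227375
adj(I−A) = Cᵀ =
  [ 0.4675   0.0750   0.1700]
  [ 0.0000   0.2675   0.0000]
  [ 0.3825   0.1100   0.5525]
(I − A)⁻¹ = adj(I−A) / det(I−A) ≈
  [   2.0561     0.3299     0.7477]
  [   0.0000     1.1765     0.0000]
  [   1.6822     0.4838     2.4299]
Δx = (I − A)⁻¹ Δd with Δd having +60 in the Leather component and 0 elsewhere.
So Δx_O = L_OL · (+60), where L_OL = adj(I−A)_OL / det(I−A) = 0.0000 / 0.227375.
Δx_O = 0.0000 × (+60) / 0.227375 = 0.00 / 0.227375 = 0.000.

Δx_O = 0.000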